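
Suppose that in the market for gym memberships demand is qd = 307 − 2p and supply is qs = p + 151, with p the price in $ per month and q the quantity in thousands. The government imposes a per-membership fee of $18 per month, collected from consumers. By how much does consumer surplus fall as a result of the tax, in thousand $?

Consumer surplus falls by $1182 thousand.

Without the tax, 307 − 2p = p + 151 gives 3p = 156, so p* = $52 and q* = 203.
With the tax collected from consumers, demand (in seller-price terms) shifts: qd = 307 − 2(p + 18).
Solving gives q = 191 with consumers paying $58 and sellers receiving $40 (the $18 wedge).
ΔCS is the trapezoid between Q = 191 and Q = 203 of height $6: ½ · (203 + 191) · 6 = $1182.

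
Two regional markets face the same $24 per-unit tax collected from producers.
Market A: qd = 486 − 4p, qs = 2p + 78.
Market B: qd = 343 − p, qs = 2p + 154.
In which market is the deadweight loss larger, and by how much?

Market A, by $192.

Market A: pre-tax p* = $68, q* = 214; post-tax q = 182; deadweight loss = $384.
Market B: pre-tax p* = $63, q* = 280; post-tax q = 264; deadweight loss = $192.
Difference: $384 vs $192 → market A is larger by $192.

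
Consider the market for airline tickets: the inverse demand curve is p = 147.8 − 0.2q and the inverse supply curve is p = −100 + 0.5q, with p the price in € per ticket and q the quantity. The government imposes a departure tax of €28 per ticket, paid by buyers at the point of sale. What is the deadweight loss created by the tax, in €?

Deadweight loss = €560.

Inverting to q(p) form: qd = 739 − 5p; qs = 2p + 200.
Before the tax: set 739 − 5p = 2p + 200 → p* = €77, q* = 354.
With the tax collected from buyers, demand (in seller-price terms) shifts: qd = 739 − 5(p + 28).
New equilibrium: buyers pay €85, sellers receive €57, q = 314. (Wedge: pb − ps = 28.)
Quantity falls by |ΔQ| = |354 − 314| = 40.
DWL = ½ · t · |ΔQ| = ½ · 28 · 40 = €560.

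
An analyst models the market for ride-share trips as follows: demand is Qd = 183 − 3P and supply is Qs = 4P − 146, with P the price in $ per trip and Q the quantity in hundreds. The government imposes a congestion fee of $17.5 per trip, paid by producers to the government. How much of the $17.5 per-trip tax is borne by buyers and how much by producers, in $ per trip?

Buyers bear $10 per trip; producers bear $7.5 per trip.

Without the tax, 183 − 3P = 4P − 146 gives 7P = 329, so P* = $47 and Q* = 42.
With the tax collected from producers, supply shifts: Qs = 4(P − 17.5) − 146.
New equilibrium: buyers pay $57, producers receive $39.5, Q = 12. (Wedge: Pb − Ps = 17.5.)
Burden on buyers: $10; on producers: $7.5. (They sum to $17.5.)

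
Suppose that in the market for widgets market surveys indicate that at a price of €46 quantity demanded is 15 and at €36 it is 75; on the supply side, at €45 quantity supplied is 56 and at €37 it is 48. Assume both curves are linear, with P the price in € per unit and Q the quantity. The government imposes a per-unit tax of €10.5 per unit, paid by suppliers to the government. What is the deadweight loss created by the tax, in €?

Demand slope: (75 − 15)/(36 − 46) = -6, so Qd = 291 − 6P.
Supply slope: (48 − 56)/(37 − 45) = 1, so Qs = P + 11.
Before the tax: set 291 − 6P = P + 11 → P* = €40, Q* = 51.
With the tax collected from suppliers, supply shifts: Qs = (P − 10.5) + 11.
New equilibrium: consumers pay €41.5, suppliers receive €31, Q = 42. (Wedge: Pb − Ps = 10.5.)
Quantity falls by |ΔQ| = |51 − 42| = 9.
DWL = ½ · t · |ΔQ| = ½ · 10.5 · 9 = €47.25.

Deadweight loss = €47.25.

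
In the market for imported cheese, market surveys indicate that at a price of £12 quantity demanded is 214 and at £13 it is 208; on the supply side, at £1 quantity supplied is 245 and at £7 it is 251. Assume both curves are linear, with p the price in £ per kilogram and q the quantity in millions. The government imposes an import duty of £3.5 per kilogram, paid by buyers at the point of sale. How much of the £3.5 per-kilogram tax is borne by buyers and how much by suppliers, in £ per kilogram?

Demand slope: (208 − 214)/(13 − 12) = -6, so qd = 286 − 6p.
Supply slope: (251 − 245)/(7 − 1) = 1, so qs = p + 244.
Without the tax, 286 − 6p = p + 244 gives 7p = 42, so p* = £6 and q* = 250.
With the tax collected from buyers, demand (in seller-price terms) shifts: qd = 286 − 6(p + 3.5).
Solving gives q = 247 with buyers paying £6.5 and suppliers receiving £3 (the £3.5 wedge).
Burden on buyers: £0.5; on suppliers: £3. (They sum to £3.5.)

Buyers bear £0.5 per kilogram; suppliers bear £3 per kilogram.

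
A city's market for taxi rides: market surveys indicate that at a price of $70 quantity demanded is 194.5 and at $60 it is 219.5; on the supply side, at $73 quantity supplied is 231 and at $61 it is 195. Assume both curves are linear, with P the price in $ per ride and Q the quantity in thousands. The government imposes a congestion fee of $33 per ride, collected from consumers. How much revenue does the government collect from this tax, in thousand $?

Tax revenue = $5346 thousand.

Demand slope: (219.5 − 194.5)/(60 − 70) = -2.5, so Qd = 369.5 − 2.5P.
Supply slope: (195 − 231)/(61 − 73) = 3, so Qs = 3P + 12.
Without the tax, 369.5 − 2.5P = 3P + 12 gives 5.5P = 357.5, so P* = $65 and Q* = 207.
With the tax collected from consumers, demand (in seller-price terms) shifts: Qd = 369.5 − 2.5(P + 33).
New equilibrium: consumers pay $83, suppliers receive $50, Q = 162. (Wedge: Pb − Ps = 33.)
Revenue = t · Q = 33 · 162 = $5346.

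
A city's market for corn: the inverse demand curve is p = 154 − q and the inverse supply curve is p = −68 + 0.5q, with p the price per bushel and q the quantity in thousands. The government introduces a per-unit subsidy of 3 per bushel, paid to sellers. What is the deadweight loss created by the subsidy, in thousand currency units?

Inverting to q(p) form: qd = 154 − p; qs = 2p + 136.
Without the subsidy, 154 − p = 2p + 136 gives 3p = 18, so p* = 6 and q* = 148.
With a per-unit subsidy paid to sellers, each receives p + 3 per unit sold, so supply becomes qs = 2(p + 3) + 136.
Solving gives q = 150 with consumers paying 4 and sellers receiving 7 (the 3 wedge).
Quantity rises by |ΔQ| = |148 − 150| = 2.
DWL = ½ · t · |ΔQ| = ½ · 3 · 2 = 3.

Deadweight loss = 3 thousand.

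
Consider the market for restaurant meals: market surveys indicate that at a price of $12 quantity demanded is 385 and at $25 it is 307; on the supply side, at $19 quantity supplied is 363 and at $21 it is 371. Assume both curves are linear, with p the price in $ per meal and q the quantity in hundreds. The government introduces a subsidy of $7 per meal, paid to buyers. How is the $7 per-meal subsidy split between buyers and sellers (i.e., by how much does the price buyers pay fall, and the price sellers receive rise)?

Demand slope: (307 − 385)/(25 − 12) = -6, so qd = 457 − 6p.
Supply slope: (371 − 363)/(21 − 19) = 4, so qs = 4p + 287.
Before the subsidy: set 457 − 6p = 4p + 287 → p* = $17, q* = 355.
With a per-unit subsidy paid to buyers, each effectively pays p − 7, so demand becomes qd = 457 − 6(p − 7).
New equilibrium: buyers pay $14.2, sellers receive $21.2, q = 371.8. (Wedge: pb − ps = −7.)
Gain to buyers: $2.8; to sellers: $4.2. (They sum to $7.)

Buyers gain $2.8 per meal; sellers gain $4.2 per meal.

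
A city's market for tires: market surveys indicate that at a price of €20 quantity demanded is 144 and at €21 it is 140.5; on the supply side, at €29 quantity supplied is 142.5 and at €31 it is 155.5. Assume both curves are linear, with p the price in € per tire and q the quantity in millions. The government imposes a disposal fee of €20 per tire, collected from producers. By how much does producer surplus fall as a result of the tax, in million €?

Demand slope: (140.5 − 144)/(21 − 20) = -3.5, so qd = 214 − 3.5p.
Supply slope: (155.5 − 142.5)/(31 − 29) = 6.5, so qs = 6.5p − 46.
Before the tax: set 214 − 3.5p = 6.5p − 46 → p* = €26, q* = 123.
With the tax collected from producers, supply shifts: qs = 6.5(p − 20) − 46.
New equilibrium: buyers pay €39, producers receive €19, q = 77.5. (Wedge: pb − ps = 20.)
ΔPS is the trapezoid between Q = 77.5 and Q = 123 of height €7: ½ · (123 + 77.5) · 7 = €701.75.

Producer surplus falls by €701.75 million.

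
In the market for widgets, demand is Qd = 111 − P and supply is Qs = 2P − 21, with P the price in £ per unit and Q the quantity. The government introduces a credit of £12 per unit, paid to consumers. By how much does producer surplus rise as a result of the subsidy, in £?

Producer surplus rises by £284.

Without the subsidy, 111 − P = 2P − 21 gives 3P = 132, so P* = £44 and Q* = 67.
With a per-unit subsidy paid to consumers, each effectively pays P − 12, so demand becomes Qd = 111 − (P − 12).
New equilibrium: consumers pay £36, producers receive £48, Q = 75. (Wedge: Pb − Ps = −12.)
ΔPS is the trapezoid between Q = 75 and Q = 67 of height £4: ½ · (67 + 75) · 4 = £284.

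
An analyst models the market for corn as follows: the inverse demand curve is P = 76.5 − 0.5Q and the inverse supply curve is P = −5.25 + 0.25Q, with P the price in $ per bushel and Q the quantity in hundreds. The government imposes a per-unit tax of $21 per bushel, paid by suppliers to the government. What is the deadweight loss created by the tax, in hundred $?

Deadweight loss = $294 hundred.

Rewrite in direct form: Qd = 153 − 2P and Qs = 4P + 21.
Without the tax, 153 − 2P = 4P + 21 gives 6P = 132, so P* = $22 and Q* = 109.
With the tax collected from suppliers, supply shifts: Qs = 4(P − 21) + 21.
Solving gives Q = 81 with buyers paying $36 and suppliers receiving $15 (the $21 wedge).
Quantity falls by |ΔQ| = |109 − 81| = 28.
DWL = ½ · t · |ΔQ| = ½ · 21 · 28 = $294.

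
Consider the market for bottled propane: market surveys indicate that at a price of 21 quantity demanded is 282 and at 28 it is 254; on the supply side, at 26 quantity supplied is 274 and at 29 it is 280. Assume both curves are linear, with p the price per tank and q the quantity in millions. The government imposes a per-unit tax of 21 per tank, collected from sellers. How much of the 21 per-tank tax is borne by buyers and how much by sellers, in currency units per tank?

Demand slope: (254 − 282)/(28 − 21) = -4, so qd = 366 − 4p.
Supply slope: (280 − 274)/(29 − 26) = 2, so qs = 2p + 222.
Before the tax: set 366 − 4p = 2p + 222 → p* = 24, q* = 270.
With the tax collected from sellers, supply shifts: qs = 2(p − 21) + 222.
Solving gives q = 242 with buyers paying 31 and sellers receiving 10 (the 21 wedge).
Burden on buyers: 7; on sellers: 14. (They sum to 21.)

Buyers bear 7 per tank; sellers bear 14 per tank.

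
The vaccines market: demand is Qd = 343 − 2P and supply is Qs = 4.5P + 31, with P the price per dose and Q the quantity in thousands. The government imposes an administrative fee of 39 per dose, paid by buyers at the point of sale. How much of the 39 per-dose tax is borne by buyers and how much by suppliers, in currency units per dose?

Before the tax: set 343 − 2P = 4.5P + 31 → P* = 48, Q* = 247.
With the tax collected from buyers, demand (in seller-price terms) shifts: Qd = 343 − 2(P + 39).
Solving gives Q = 193 with buyers paying 75 and suppliers receiving 36 (the 39 wedge).
Burden on buyers: 27; on suppliers: 12. (They sum to 39.)
The less price-elastic side of the market bears the larger share of a per-unit tax.

Buyers bear 27 per dose; suppliers bear 12 per dose.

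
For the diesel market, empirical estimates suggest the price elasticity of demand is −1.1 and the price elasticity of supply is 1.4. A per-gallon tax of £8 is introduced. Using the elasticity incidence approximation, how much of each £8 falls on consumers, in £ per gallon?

Consumers bear ≈ £4.48 per gallon.

Incidence ratio: consumers' share ≈ εs / (εs + |εd|) = 1.4 / (1.4 + 1.1) = 0.56.
So consumers bear ≈ 0.56 × £8 = £4.48; suppliers bear £3.52.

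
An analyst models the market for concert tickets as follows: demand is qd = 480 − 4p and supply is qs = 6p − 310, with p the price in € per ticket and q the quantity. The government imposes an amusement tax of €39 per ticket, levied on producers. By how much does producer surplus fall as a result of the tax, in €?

Producer surplus falls by €1828.32.

Before the tax: set 480 − 4p = 6p − 310 → p* = €79, q* = 164.
With the tax collected from producers, supply shifts: qs = 6(p − 39) − 310.
New equilibrium: buyers pay €102.4, producers receive €63.4, q = 70.4. (Wedge: pb − ps = 39.)
ΔPS is the trapezoid between Q = 70.4 and Q = 164 of height €15.6: ½ · (164 + 70.4) · 15.6 = €1828.32.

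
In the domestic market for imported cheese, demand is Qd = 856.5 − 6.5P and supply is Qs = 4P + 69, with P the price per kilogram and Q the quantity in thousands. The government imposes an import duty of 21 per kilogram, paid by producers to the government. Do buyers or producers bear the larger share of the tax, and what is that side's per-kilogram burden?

Without the tax, 856.5 − 6.5P = 4P + 69 gives 10.5P = 787.5, so P* = 75 and Q* = 369.
With the tax collected from producers, supply shifts: Qs = 4(P − 21) + 69.
Solving gives Q = 317 with buyers paying 83 and producers receiving 62 (the 21 wedge).
Per-kilogram burden: buyers 8, producers 13.
Producers take the larger share because supply is less price-elastic here (demand slope 6.5 vs supply slope 4).

Producers bear the larger share: 13 per kilogram.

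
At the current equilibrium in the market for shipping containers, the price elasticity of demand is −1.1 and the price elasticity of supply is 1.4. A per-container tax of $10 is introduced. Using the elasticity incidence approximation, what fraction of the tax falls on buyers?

Incidence ratio: buyers' share ≈ εs / (εs + |εd|) = 1.4 / (1.4 + 1.1) = 0.56.
Supply is the more elastic side, so buyers bear the larger share.

Buyers' share ≈ 0.56.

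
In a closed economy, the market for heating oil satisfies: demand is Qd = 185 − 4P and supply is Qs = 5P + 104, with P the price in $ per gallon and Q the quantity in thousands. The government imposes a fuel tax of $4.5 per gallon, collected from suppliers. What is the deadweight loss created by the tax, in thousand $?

Without the tax, 185 − 4P = 5P + 104 gives 9P = 81, so P* = $9 and Q* = 149.
With the tax collected from suppliers, supply shifts: Qs = 5(P − 4.5) + 104.
New equilibrium: buyers pay $11.5, suppliers receive $7, Q = 139. (Wedge: Pb − Ps = 4.5.)
Quantity falls by |ΔQ| = |149 − 139| = 10.
DWL = ½ · t · |ΔQ| = ½ · 4.5 · 10 = $22.5.

Deadweight loss = $22.5 thousand.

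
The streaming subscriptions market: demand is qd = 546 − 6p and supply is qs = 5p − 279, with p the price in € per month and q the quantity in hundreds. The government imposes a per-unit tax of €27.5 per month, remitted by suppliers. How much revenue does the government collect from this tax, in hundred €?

Tax revenue = €577.5 hundred.

Before the tax: set 546 − 6p = 5p − 279 → p* = €75, q* = 96.
With the tax collected from suppliers, supply shifts: qs = 5(p − 27.5) − 279.
Solving gives q = 21 with consumers paying €87.5 and suppliers receiving €60 (the €27.5 wedge).
Revenue = t · Q = 27.5 · 21 = €577.5.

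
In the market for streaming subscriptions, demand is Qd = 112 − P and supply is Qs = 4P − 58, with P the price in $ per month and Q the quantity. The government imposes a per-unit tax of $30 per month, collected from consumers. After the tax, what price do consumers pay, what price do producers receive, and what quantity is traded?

Before the tax: set 112 − P = 4P − 58 → P* = $34, Q* = 78.
With the tax collected from consumers, demand (in seller-price terms) shifts: Qd = 112 − (P + 30).
New equilibrium: consumers pay $58, producers receive $28, Q = 54. (Wedge: Pb − Ps = 30.)

Consumers pay $58; producers receive $28; quantity = 54.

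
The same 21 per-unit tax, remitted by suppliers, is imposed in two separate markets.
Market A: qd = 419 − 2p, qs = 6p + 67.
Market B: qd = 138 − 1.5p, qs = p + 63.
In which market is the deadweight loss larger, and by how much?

Market A, by 198.45.

Market A: pre-tax p* = 44, q* = 331; post-tax q = 299.5; deadweight loss = 330.75.
Market B: pre-tax p* = 30, q* = 93; post-tax q = 80.4; deadweight loss = 132.3.
Difference: 330.75 vs 132.3 → market A is larger by 198.45.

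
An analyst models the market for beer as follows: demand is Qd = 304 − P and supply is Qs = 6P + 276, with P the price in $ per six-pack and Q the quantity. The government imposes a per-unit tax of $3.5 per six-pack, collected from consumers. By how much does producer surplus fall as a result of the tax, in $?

Without the tax, 304 − P = 6P + 276 gives 7P = 28, so P* = $4 and Q* = 300.
With the tax collected from consumers, demand (in seller-price terms) shifts: Qd = 304 − (P + 3.5).
New equilibrium: consumers pay $7, sellers receive $3.5, Q = 297. (Wedge: Pb − Ps = 3.5.)
ΔPS is the trapezoid between Q = 297 and Q = 300 of height $0.5: ½ · (300 + 297) · 0.5 = $149.25.

Producer surplus falls by $149.25.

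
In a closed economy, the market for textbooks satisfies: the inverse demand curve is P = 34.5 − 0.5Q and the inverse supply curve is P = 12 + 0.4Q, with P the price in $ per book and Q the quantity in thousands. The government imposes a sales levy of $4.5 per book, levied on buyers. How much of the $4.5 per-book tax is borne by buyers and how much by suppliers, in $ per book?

Rewrite in direct form: Qd = 69 − 2P and Qs = 2.5P − 30.
Before the tax: set 69 − 2P = 2.5P − 30 → P* = $22, Q* = 25.
With the tax collected from buyers, demand (in seller-price terms) shifts: Qd = 69 − 2(P + 4.5).
New equilibrium: buyers pay $24.5, suppliers receive $20, Q = 20. (Wedge: Pb − Ps = 4.5.)
Burden on buyers: $2.5; on suppliers: $2. (They sum to $4.5.)

Buyers bear $2.5 per book; suppliers bear $2 per book.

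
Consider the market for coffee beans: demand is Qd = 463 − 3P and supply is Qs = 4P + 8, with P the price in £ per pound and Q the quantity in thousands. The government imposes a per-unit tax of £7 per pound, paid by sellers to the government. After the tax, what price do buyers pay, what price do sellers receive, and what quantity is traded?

Without the tax, 463 − 3P = 4P + 8 gives 7P = 455, so P* = £65 and Q* = 268.
With the tax collected from sellers, supply shifts: Qs = 4(P − 7) + 8.
New equilibrium: buyers pay £69, sellers receive £62, Q = 256. (Wedge: Pb − Ps = 7.)
The less price-elastic side of the market bears the larger share of a per-unit tax.

Buyers pay £69; sellers receive £62; quantity = 256.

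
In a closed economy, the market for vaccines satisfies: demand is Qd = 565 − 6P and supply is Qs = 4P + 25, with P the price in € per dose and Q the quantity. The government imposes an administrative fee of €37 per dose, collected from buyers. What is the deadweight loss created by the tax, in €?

Without the tax, 565 − 6P = 4P + 25 gives 10P = 540, so P* = €54 and Q* = 241.
With the tax collected from buyers, demand (in seller-price terms) shifts: Qd = 565 − 6(P + 37).
Solving gives Q = 152.2 with buyers paying €68.8 and suppliers receiving €31.8 (the €37 wedge).
Quantity falls by |ΔQ| = |241 − 152.2| = 88.8.
DWL = ½ · t · |ΔQ| = ½ · 37 · 88.8 = €1642.8.

Deadweight loss = €1642.8.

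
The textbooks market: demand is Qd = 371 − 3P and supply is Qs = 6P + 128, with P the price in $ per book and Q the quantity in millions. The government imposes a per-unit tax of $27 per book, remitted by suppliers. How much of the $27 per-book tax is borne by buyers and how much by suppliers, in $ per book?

Buyers bear $18 per book; suppliers bear $9 per book.

Without the tax, 371 − 3P = 6P + 128 gives 9P = 243, so P* = $27 and Q* = 290.
With the tax collected from suppliers, supply shifts: Qs = 6(P − 27) + 128.
Solving gives Q = 236 with buyers paying $45 and suppliers receiving $18 (the $27 wedge).
Burden on buyers: $18; on suppliers: $9. (They sum to $27.)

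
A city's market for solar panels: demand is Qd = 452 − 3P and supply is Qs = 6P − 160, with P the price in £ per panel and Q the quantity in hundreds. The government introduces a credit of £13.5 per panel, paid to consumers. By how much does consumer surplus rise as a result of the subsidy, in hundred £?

Before the subsidy: set 452 − 3P = 6P − 160 → P* = £68, Q* = 248.
With a per-unit subsidy paid to consumers, each effectively pays P − 13.5, so demand becomes Qd = 452 − 3(P − 13.5).
New equilibrium: consumers pay £59, sellers receive £72.5, Q = 275. (Wedge: Pb − Ps = −13.5.)
ΔCS is the trapezoid between Q = 275 and Q = 248 of height £9: ½ · (248 + 275) · 9 = £2353.5.

Consumer surplus rises by £2353.5 hundred.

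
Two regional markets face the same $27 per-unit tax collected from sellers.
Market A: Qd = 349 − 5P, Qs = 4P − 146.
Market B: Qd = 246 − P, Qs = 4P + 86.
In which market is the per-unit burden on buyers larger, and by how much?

Market B, by $9.6.

Market A: pre-tax P* = $55, Q* = 74; post-tax Q = 14; per-unit burden on buyers = $12.
Market B: pre-tax P* = $32, Q* = 214; post-tax Q = 192.4; per-unit burden on buyers = $21.6.
Difference: $12 vs $21.6 → market B is larger by $9.6.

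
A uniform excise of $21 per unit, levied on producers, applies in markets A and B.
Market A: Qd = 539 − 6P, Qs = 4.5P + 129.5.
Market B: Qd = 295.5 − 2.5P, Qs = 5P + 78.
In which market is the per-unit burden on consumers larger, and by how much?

Market B, by $5.

Market A: pre-tax P* = $39, Q* = 305; post-tax Q = 251; per-unit burden on consumers = $9.
Market B: pre-tax P* = $29, Q* = 223; post-tax Q = 188; per-unit burden on consumers = $14.
Difference: $9 vs $14 → market B is larger by $5.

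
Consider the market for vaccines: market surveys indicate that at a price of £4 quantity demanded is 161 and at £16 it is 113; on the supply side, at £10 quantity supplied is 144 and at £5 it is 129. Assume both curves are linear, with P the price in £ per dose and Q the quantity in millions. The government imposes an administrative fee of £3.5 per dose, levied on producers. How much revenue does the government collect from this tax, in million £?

Tax revenue = £472.5 million.

Demand slope: (113 − 161)/(16 − 4) = -4, so Qd = 177 − 4P.
Supply slope: (129 − 144)/(5 − 10) = 3, so Qs = 3P + 114.
Before the tax: set 177 − 4P = 3P + 114 → P* = £9, Q* = 141.
With the tax collected from producers, supply shifts: Qs = 3(P − 3.5) + 114.
New equilibrium: buyers pay £10.5, producers receive £7, Q = 135. (Wedge: Pb − Ps = 3.5.)
Revenue = t · Q = 3.5 · 135 = £472.5.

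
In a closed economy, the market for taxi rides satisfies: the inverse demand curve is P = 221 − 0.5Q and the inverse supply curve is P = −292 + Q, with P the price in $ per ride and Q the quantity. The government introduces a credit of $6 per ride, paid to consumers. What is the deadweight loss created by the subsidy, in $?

Rewrite in direct form: Qd = 442 − 2P and Qs = P + 292.
Without the subsidy, 442 − 2P = P + 292 gives 3P = 150, so P* = $50 and Q* = 342.
With a per-unit subsidy paid to consumers, each effectively pays P − 6, so demand becomes Qd = 442 − 2(P − 6).
New equilibrium: consumers pay $48, producers receive $54, Q = 346. (Wedge: Pb − Ps = −6.)
Quantity rises by |ΔQ| = |342 − 346| = 4.
DWL = ½ · t · |ΔQ| = ½ · 6 · 4 = $12.

Deadweight loss = $12.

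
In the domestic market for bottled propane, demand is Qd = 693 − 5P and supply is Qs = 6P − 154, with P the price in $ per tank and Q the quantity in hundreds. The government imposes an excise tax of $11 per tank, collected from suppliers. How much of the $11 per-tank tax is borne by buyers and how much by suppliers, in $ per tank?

Without the tax, 693 − 5P = 6P − 154 gives 11P = 847, so P* = $77 and Q* = 308.
With the tax collected from suppliers, supply shifts: Qs = 6(P − 11) − 154.
Solving gives Q = 278 with buyers paying $83 and suppliers receiving $72 (the $11 wedge).
Burden on buyers: $6; on suppliers: $5. (They sum to $11.)

Buyers bear $6 per tank; suppliers bear $5 per tank.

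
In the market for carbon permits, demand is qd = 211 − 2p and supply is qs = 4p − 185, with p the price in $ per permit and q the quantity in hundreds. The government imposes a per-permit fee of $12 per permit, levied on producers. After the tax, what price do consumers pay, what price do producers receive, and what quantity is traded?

Consumers pay $74; producers receive $62; quantity = 63.

Before the tax: set 211 − 2p = 4p − 185 → p* = $66, q* = 79.
With the tax collected from producers, supply shifts: qs = 4(p − 12) − 185.
New equilibrium: consumers pay $74, producers receive $62, q = 63. (Wedge: pb − ps = 12.)
The less price-elastic side of the market bears the larger share of a per-unit tax.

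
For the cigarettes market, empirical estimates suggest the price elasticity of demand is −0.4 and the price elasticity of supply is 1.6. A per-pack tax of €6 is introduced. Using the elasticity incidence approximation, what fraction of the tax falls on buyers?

Incidence ratio: buyers' share ≈ εs / (εs + |εd|) = 1.6 / (1.6 + 0.4) = 0.8.
Supply is the more elastic side, so buyers bear the larger share.

Buyers' share ≈ 0.8.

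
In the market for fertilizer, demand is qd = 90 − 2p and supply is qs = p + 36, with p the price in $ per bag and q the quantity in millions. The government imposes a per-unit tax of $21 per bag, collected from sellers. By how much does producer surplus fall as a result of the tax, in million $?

Before the tax: set 90 − 2p = p + 36 → p* = $18, q* = 54.
With the tax collected from sellers, supply shifts: qs = (p − 21) + 36.
Solving gives q = 40 with buyers paying $25 and sellers receiving $4 (the $21 wedge).
ΔPS is the trapezoid between Q = 40 and Q = 54 of height $14: ½ · (54 + 40) · 14 = $658.

Producer surplus falls by $658 million.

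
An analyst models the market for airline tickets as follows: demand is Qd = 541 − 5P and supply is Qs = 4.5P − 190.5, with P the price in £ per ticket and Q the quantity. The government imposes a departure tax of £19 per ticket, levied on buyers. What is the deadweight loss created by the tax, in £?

Before the tax: set 541 − 5P = 4.5P − 190.5 → P* = £77, Q* = 156.
With the tax collected from buyers, demand (in seller-price terms) shifts: Qd = 541 − 5(P + 19).
Solving gives Q = 111 with buyers paying £86 and suppliers receiving £67 (the £19 wedge).
Quantity falls by |ΔQ| = |156 − 111| = 45.
DWL = ½ · t · |ΔQ| = ½ · 19 · 45 = £427.5.

Deadweight loss = £427.5.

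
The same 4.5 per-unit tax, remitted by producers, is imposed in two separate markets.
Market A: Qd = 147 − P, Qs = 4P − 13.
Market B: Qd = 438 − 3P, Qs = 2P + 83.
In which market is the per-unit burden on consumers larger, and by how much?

Market A: pre-tax P* = 32, Q* = 115; post-tax Q = 111.4; per-unit burden on consumers = 3.6.
Market B: pre-tax P* = 71, Q* = 225; post-tax Q = 219.6; per-unit burden on consumers = 1.8.
Difference: 3.6 vs 1.8 → market A is larger by 1.8.

Market A, by 1.8.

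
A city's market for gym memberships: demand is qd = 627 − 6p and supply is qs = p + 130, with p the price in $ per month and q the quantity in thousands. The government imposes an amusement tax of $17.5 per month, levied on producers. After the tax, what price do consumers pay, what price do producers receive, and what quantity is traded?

Consumers pay $73.5; producers receive $56; quantity = 186.

Without the tax, 627 − 6p = p + 130 gives 7p = 497, so p* = $71 and q* = 201.
With the tax collected from producers, supply shifts: qs = (p − 17.5) + 130.
New equilibrium: consumers pay $73.5, producers receive $56, q = 186. (Wedge: pb − ps = 17.5.)
The less price-elastic side of the market bears the larger share of a per-unit tax.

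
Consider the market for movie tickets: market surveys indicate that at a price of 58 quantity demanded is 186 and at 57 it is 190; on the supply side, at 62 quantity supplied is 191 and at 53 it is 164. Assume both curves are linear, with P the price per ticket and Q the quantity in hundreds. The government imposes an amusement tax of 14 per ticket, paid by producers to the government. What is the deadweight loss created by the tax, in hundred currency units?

Demand slope: (190 − 186)/(57 − 58) = -4, so Qd = 418 − 4P.
Supply slope: (164 − 191)/(53 − 62) = 3, so Qs = 3P + 5.
Without the tax, 418 − 4P = 3P + 5 gives 7P = 413, so P* = 59 and Q* = 182.
With the tax collected from producers, supply shifts: Qs = 3(P − 14) + 5.
New equilibrium: consumers pay 65, producers receive 51, Q = 158. (Wedge: Pb − Ps = 14.)
Quantity falls by |ΔQ| = |182 − 158| = 24.
DWL = ½ · t · |ΔQ| = ½ · 14 · 24 = 168.

Deadweight loss = 168 hundred.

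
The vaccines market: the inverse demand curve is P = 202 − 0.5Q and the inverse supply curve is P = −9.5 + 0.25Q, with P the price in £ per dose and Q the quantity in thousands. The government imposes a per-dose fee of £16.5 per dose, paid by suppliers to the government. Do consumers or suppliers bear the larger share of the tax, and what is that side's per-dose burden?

Consumers bear the larger share: £11 per dose.

Rewrite in direct form: Qd = 404 − 2P and Qs = 4P + 38.
Before the tax: set 404 − 2P = 4P + 38 → P* = £61, Q* = 282.
With the tax collected from suppliers, supply shifts: Qs = 4(P − 16.5) + 38.
Solving gives Q = 260 with consumers paying £72 and suppliers receiving £55.5 (the £16.5 wedge).
Per-dose burden: consumers £11, suppliers £5.5.
Consumers take the larger share because demand is less price-elastic here (demand slope 2 vs supply slope 4).
The less price-elastic side of the market bears the larger share of a per-unit tax.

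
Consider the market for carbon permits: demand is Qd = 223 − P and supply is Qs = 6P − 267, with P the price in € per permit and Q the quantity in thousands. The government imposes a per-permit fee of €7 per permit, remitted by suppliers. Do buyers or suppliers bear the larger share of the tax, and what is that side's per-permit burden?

Before the tax: set 223 − P = 6P − 267 → P* = €70, Q* = 153.
With the tax collected from suppliers, supply shifts: Qs = 6(P − 7) − 267.
New equilibrium: buyers pay €76, suppliers receive €69, Q = 147. (Wedge: Pb − Ps = 7.)
Per-permit burden: buyers €6, suppliers €1.
Buyers take the larger share because demand is less price-elastic here (demand slope 1 vs supply slope 6).

Buyers bear the larger share: €6 per permit.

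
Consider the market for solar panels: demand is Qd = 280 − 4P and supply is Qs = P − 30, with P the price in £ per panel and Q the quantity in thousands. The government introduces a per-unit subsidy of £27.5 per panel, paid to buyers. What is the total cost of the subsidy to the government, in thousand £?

Without the subsidy, 280 − 4P = P − 30 gives 5P = 310, so P* = £62 and Q* = 32.
With a per-unit subsidy paid to buyers, each effectively pays P − 27.5, so demand becomes Qd = 280 − 4(P − 27.5).
New equilibrium: buyers pay £56.5, suppliers receive £84, Q = 54. (Wedge: Pb − Ps = −27.5.)
Outlay = t · Q = 27.5 · 54 = £1485.

Government outlay = £1485 thousand.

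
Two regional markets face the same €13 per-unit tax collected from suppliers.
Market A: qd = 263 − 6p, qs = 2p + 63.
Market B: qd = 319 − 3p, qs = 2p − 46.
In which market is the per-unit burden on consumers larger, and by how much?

Market A: pre-tax p* = €25, q* = 113; post-tax q = 93.5; per-unit burden on consumers = €3.25.
Market B: pre-tax p* = €73, q* = 100; post-tax q = 84.4; per-unit burden on consumers = €5.2.
Difference: €3.25 vs €5.2 → market B is larger by €1.95.

Market B, by €1.95.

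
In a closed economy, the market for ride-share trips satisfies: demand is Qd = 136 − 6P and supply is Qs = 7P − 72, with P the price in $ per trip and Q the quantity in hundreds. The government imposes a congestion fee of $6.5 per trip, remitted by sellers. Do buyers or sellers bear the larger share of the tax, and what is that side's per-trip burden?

Buyers bear the larger share: $3.5 per trip.

Without the tax, 136 − 6P = 7P − 72 gives 13P = 208, so P* = $16 and Q* = 40.
With the tax collected from sellers, supply shifts: Qs = 7(P − 6.5) − 72.
New equilibrium: buyers pay $19.5, sellers receive $13, Q = 19. (Wedge: Pb − Ps = 6.5.)
Per-trip burden: buyers $3.5, sellers $3.
Buyers take the larger share because demand is less price-elastic here (demand slope 6 vs supply slope 7).
The less price-elastic side of the market bears the larger share of a per-unit tax.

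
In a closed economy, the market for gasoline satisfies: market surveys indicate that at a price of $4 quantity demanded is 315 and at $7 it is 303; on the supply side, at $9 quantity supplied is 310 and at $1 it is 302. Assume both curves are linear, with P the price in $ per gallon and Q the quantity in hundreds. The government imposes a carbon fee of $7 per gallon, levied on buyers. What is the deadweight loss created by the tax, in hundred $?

Deadweight loss = $19.6 hundred.

Demand slope: (303 − 315)/(7 − 4) = -4, so Qd = 331 − 4P.
Supply slope: (302 − 310)/(1 − 9) = 1, so Qs = P + 301.
Before the tax: set 331 − 4P = P + 301 → P* = $6, Q* = 307.
With the tax collected from buyers, demand (in seller-price terms) shifts: Qd = 331 − 4(P + 7).
Solving gives Q = 301.4 with buyers paying $7.4 and suppliers receiving $0.4 (the $7 wedge).
Quantity falls by |ΔQ| = |307 − 301.4| = 5.6.
DWL = ½ · t · |ΔQ| = ½ · 7 · 5.6 = $19.6.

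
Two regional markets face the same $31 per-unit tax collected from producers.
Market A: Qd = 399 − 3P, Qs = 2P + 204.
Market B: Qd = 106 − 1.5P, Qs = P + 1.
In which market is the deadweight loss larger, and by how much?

Market A: pre-tax P* = $39, Q* = 282; post-tax Q = 244.8; deadweight loss = $576.6.
Market B: pre-tax P* = $42, Q* = 43; post-tax Q = 24.4; deadweight loss = $288.3.
Difference: $576.6 vs $288.3 → market A is larger by $288.3.

Market A, by $288.3.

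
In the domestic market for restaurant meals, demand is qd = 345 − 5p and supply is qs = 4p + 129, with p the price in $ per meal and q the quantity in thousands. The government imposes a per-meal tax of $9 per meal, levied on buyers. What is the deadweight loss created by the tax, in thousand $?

Before the tax: set 345 − 5p = 4p + 129 → p* = $24, q* = 225.
With the tax collected from buyers, demand (in seller-price terms) shifts: qd = 345 − 5(p + 9).
New equilibrium: buyers pay $28, suppliers receive $19, q = 205. (Wedge: pb − ps = 9.)
Quantity falls by |ΔQ| = |225 − 205| = 20.
DWL = ½ · t · |ΔQ| = ½ · 9 · 20 = $90.

Deadweight loss = $90 thousand.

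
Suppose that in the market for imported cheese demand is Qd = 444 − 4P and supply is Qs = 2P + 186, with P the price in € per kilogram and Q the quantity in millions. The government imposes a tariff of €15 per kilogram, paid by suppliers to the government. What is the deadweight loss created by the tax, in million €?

Deadweight loss = €150 million.

Without the tax, 444 − 4P = 2P + 186 gives 6P = 258, so P* = €43 and Q* = 272.
With the tax collected from suppliers, supply shifts: Qs = 2(P − 15) + 186.
New equilibrium: buyers pay €48, suppliers receive €33, Q = 252. (Wedge: Pb − Ps = 15.)
Quantity falls by |ΔQ| = |272 − 252| = 20.
DWL = ½ · t · |ΔQ| = ½ · 15 · 20 = €150.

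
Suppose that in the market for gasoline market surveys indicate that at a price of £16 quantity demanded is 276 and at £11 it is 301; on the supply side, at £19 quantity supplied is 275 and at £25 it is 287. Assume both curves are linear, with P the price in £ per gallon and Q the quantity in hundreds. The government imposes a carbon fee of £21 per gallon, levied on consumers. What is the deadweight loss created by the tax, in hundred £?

Deadweight loss = £315 hundred.

Demand slope: (301 − 276)/(11 − 16) = -5, so Qd = 356 − 5P.
Supply slope: (287 − 275)/(25 − 19) = 2, so Qs = 2P + 237.
Before the tax: set 356 − 5P = 2P + 237 → P* = £17, Q* = 271.
With the tax collected from consumers, demand (in seller-price terms) shifts: Qd = 356 − 5(P + 21).
New equilibrium: consumers pay £23, suppliers receive £2, Q = 241. (Wedge: Pb − Ps = 21.)
Quantity falls by |ΔQ| = |271 − 241| = 30.
DWL = ½ · t · |ΔQ| = ½ · 21 · 30 = £315.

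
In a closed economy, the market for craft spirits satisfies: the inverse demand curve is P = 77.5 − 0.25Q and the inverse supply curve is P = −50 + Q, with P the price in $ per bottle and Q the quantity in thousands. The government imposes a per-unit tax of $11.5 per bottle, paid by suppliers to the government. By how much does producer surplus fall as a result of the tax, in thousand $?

Inverting to Q(P) form: Qd = 310 − 4P; Qs = P + 50.
Without the tax, 310 − 4P = P + 50 gives 5P = 260, so P* = $52 and Q* = 102.
With the tax collected from suppliers, supply shifts: Qs = (P − 11.5) + 50.
New equilibrium: consumers pay $54.3, suppliers receive $42.8, Q = 92.8. (Wedge: Pb − Ps = 11.5.)
ΔPS is the trapezoid between Q = 92.8 and Q = 102 of height $9.2: ½ · (102 + 92.8) · 9.2 = $896.08.

Producer surplus falls by $896.08 thousand.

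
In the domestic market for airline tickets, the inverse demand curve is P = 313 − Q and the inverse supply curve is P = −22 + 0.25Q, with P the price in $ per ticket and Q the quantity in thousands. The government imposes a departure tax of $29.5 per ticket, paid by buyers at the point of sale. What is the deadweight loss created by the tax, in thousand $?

Inverting to Q(P) form: Qd = 313 − P; Qs = 4P + 88.
Before the tax: set 313 − P = 4P + 88 → P* = $45, Q* = 268.
With the tax collected from buyers, demand (in seller-price terms) shifts: Qd = 313 − (P + 29.5).
Solving gives Q = 244.4 with buyers paying $68.6 and suppliers receiving $39.1 (the $29.5 wedge).
Quantity falls by |ΔQ| = |268 − 244.4| = 23.6.
DWL = ½ · t · |ΔQ| = ½ · 29.5 · 23.6 = $348.1.

Deadweight loss = $348.1 thousand.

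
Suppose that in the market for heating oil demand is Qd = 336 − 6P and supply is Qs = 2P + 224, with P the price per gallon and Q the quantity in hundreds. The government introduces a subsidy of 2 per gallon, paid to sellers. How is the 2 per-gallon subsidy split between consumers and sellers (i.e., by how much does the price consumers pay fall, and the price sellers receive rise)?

Without the subsidy, 336 − 6P = 2P + 224 gives 8P = 112, so P* = 14 and Q* = 252.
With a per-unit subsidy paid to sellers, each receives P + 2 per unit sold, so supply becomes Qs = 2(P + 2) + 224.
Solving gives Q = 255 with consumers paying 13.5 and sellers receiving 15.5 (the 2 wedge).
Gain to consumers: 0.5; to sellers: 1.5. (They sum to 2.)

Consumers gain 0.5 per gallon; sellers gain 1.5 per gallon.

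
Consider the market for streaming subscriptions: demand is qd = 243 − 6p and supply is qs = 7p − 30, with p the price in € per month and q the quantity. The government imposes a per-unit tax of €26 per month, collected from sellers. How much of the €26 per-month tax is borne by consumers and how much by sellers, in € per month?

Consumers bear €14 per month; sellers bear €12 per month.

Before the tax: set 243 − 6p = 7p − 30 → p* = €21, q* = 117.
With the tax collected from sellers, supply shifts: qs = 7(p − 26) − 30.
Solving gives q = 33 with consumers paying €35 and sellers receiving €9 (the €26 wedge).
Burden on consumers: €14; on sellers: €12. (They sum to €26.)
The less price-elastic side of the market bears the larger share of a per-unit tax.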